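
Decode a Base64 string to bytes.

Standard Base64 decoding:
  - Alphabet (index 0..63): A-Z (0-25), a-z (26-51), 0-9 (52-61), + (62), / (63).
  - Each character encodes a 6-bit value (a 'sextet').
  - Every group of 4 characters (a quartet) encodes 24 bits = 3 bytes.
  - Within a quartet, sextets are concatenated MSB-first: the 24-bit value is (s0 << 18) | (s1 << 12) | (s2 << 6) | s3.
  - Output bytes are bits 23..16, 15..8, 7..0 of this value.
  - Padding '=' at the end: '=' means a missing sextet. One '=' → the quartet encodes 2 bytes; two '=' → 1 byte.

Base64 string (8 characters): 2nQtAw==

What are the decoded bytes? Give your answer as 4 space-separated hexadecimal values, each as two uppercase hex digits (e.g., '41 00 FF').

Answer: DA 74 2D 03

Derivation:
After char 0 ('2'=54): chars_in_quartet=1 acc=0x36 bytes_emitted=0
After char 1 ('n'=39): chars_in_quartet=2 acc=0xDA7 bytes_emitted=0
After char 2 ('Q'=16): chars_in_quartet=3 acc=0x369D0 bytes_emitted=0
After char 3 ('t'=45): chars_in_quartet=4 acc=0xDA742D -> emit DA 74 2D, reset; bytes_emitted=3
After char 4 ('A'=0): chars_in_quartet=1 acc=0x0 bytes_emitted=3
After char 5 ('w'=48): chars_in_quartet=2 acc=0x30 bytes_emitted=3
Padding '==': partial quartet acc=0x30 -> emit 03; bytes_emitted=4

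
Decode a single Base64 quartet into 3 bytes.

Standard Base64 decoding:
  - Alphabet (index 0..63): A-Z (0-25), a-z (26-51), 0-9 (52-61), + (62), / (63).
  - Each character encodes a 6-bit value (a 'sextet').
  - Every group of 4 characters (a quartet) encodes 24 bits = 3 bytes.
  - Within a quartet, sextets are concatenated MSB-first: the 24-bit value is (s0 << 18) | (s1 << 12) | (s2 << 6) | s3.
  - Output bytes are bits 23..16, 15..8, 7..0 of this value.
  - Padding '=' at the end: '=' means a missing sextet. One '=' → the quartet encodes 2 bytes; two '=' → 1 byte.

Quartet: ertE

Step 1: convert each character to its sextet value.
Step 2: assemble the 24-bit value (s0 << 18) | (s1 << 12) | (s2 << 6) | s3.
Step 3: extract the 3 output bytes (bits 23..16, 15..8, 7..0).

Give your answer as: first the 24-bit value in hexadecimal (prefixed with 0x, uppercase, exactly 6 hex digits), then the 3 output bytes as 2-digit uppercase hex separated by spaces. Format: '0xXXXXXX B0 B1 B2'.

Answer: 0x7ABB44 7A BB 44

Derivation:
Sextets: e=30, r=43, t=45, E=4
24-bit: (30<<18) | (43<<12) | (45<<6) | 4
      = 0x780000 | 0x02B000 | 0x000B40 | 0x000004
      = 0x7ABB44
Bytes: (v>>16)&0xFF=7A, (v>>8)&0xFF=BB, v&0xFF=44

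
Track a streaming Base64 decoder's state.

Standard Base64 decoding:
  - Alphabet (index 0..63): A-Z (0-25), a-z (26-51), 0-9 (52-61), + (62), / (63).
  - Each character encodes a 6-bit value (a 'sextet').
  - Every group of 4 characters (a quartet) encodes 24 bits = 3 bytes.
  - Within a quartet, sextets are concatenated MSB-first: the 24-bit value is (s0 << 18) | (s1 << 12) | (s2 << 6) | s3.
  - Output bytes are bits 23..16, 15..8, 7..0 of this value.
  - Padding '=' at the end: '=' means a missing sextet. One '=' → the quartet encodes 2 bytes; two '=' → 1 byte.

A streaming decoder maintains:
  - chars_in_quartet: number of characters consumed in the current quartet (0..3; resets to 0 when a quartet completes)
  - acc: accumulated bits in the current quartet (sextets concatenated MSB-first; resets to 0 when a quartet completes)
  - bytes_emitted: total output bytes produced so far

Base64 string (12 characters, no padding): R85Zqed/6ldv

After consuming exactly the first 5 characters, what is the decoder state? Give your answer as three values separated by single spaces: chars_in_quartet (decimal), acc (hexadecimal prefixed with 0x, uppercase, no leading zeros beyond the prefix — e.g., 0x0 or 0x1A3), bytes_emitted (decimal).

Answer: 1 0x2A 3

Derivation:
After char 0 ('R'=17): chars_in_quartet=1 acc=0x11 bytes_emitted=0
After char 1 ('8'=60): chars_in_quartet=2 acc=0x47C bytes_emitted=0
After char 2 ('5'=57): chars_in_quartet=3 acc=0x11F39 bytes_emitted=0
After char 3 ('Z'=25): chars_in_quartet=4 acc=0x47CE59 -> emit 47 CE 59, reset; bytes_emitted=3
After char 4 ('q'=42): chars_in_quartet=1 acc=0x2A bytes_emitted=3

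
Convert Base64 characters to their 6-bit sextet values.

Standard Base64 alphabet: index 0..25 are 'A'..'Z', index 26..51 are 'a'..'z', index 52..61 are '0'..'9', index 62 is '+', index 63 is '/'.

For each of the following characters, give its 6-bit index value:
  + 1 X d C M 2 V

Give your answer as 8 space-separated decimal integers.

'+': index 62
'1': 0..9 range, 52 + ord('1') − ord('0') = 53
'X': A..Z range, ord('X') − ord('A') = 23
'd': a..z range, 26 + ord('d') − ord('a') = 29
'C': A..Z range, ord('C') − ord('A') = 2
'M': A..Z range, ord('M') − ord('A') = 12
'2': 0..9 range, 52 + ord('2') − ord('0') = 54
'V': A..Z range, ord('V') − ord('A') = 21

Answer: 62 53 23 29 2 12 54 21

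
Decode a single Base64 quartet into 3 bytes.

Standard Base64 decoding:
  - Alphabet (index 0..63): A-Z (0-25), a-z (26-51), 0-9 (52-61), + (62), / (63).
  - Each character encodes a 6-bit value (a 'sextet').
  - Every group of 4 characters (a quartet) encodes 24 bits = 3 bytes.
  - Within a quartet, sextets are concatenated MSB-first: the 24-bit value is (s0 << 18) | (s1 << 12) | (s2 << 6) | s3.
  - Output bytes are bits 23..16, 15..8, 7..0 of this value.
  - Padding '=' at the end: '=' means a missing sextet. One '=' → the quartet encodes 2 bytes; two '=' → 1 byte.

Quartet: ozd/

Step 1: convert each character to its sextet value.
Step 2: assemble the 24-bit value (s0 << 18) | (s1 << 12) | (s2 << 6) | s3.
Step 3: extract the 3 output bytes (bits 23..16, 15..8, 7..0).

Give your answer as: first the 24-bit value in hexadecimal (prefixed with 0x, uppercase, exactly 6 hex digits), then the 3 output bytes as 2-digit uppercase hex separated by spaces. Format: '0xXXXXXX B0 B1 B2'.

Sextets: o=40, z=51, d=29, /=63
24-bit: (40<<18) | (51<<12) | (29<<6) | 63
      = 0xA00000 | 0x033000 | 0x000740 | 0x00003F
      = 0xA3377F
Bytes: (v>>16)&0xFF=A3, (v>>8)&0xFF=37, v&0xFF=7F

Answer: 0xA3377F A3 37 7F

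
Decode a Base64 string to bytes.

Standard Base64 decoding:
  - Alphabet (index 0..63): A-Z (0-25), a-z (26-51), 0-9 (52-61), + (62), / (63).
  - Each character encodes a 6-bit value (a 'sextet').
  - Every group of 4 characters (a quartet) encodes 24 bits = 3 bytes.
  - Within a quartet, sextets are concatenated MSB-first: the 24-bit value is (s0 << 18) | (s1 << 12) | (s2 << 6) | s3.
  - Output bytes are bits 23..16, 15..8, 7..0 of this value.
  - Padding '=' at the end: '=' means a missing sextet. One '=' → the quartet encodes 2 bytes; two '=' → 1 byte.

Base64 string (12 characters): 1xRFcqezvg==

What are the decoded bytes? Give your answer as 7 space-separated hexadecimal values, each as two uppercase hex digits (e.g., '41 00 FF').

After char 0 ('1'=53): chars_in_quartet=1 acc=0x35 bytes_emitted=0
After char 1 ('x'=49): chars_in_quartet=2 acc=0xD71 bytes_emitted=0
After char 2 ('R'=17): chars_in_quartet=3 acc=0x35C51 bytes_emitted=0
After char 3 ('F'=5): chars_in_quartet=4 acc=0xD71445 -> emit D7 14 45, reset; bytes_emitted=3
After char 4 ('c'=28): chars_in_quartet=1 acc=0x1C bytes_emitted=3
After char 5 ('q'=42): chars_in_quartet=2 acc=0x72A bytes_emitted=3
After char 6 ('e'=30): chars_in_quartet=3 acc=0x1CA9E bytes_emitted=3
After char 7 ('z'=51): chars_in_quartet=4 acc=0x72A7B3 -> emit 72 A7 B3, reset; bytes_emitted=6
After char 8 ('v'=47): chars_in_quartet=1 acc=0x2F bytes_emitted=6
After char 9 ('g'=32): chars_in_quartet=2 acc=0xBE0 bytes_emitted=6
Padding '==': partial quartet acc=0xBE0 -> emit BE; bytes_emitted=7

Answer: D7 14 45 72 A7 B3 BE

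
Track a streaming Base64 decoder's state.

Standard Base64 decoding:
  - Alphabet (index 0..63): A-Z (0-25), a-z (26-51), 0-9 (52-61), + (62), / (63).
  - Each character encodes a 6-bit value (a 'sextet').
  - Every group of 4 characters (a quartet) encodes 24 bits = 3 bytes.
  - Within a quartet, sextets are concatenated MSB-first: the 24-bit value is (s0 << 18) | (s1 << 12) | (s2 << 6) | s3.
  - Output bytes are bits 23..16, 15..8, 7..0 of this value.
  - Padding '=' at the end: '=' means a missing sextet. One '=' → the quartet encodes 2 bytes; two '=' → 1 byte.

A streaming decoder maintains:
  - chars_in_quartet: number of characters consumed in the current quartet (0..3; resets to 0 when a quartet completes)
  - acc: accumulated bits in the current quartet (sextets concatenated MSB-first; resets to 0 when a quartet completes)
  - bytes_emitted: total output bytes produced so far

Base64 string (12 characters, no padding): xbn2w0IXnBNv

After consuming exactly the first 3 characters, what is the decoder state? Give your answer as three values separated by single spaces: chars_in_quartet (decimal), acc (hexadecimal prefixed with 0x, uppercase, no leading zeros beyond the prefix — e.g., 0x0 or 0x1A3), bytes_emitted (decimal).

Answer: 3 0x316E7 0

Derivation:
After char 0 ('x'=49): chars_in_quartet=1 acc=0x31 bytes_emitted=0
After char 1 ('b'=27): chars_in_quartet=2 acc=0xC5B bytes_emitted=0
After char 2 ('n'=39): chars_in_quartet=3 acc=0x316E7 bytes_emitted=0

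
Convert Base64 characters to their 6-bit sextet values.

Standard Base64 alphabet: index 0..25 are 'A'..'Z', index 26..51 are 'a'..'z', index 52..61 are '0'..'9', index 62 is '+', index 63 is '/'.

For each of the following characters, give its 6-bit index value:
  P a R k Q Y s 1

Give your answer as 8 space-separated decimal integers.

Answer: 15 26 17 36 16 24 44 53

Derivation:
'P': A..Z range, ord('P') − ord('A') = 15
'a': a..z range, 26 + ord('a') − ord('a') = 26
'R': A..Z range, ord('R') − ord('A') = 17
'k': a..z range, 26 + ord('k') − ord('a') = 36
'Q': A..Z range, ord('Q') − ord('A') = 16
'Y': A..Z range, ord('Y') − ord('A') = 24
's': a..z range, 26 + ord('s') − ord('a') = 44
'1': 0..9 range, 52 + ord('1') − ord('0') = 53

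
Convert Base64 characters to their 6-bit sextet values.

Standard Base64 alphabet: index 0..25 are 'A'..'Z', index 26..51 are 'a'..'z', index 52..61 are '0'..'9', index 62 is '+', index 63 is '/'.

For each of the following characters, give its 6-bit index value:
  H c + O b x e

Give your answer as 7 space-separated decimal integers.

'H': A..Z range, ord('H') − ord('A') = 7
'c': a..z range, 26 + ord('c') − ord('a') = 28
'+': index 62
'O': A..Z range, ord('O') − ord('A') = 14
'b': a..z range, 26 + ord('b') − ord('a') = 27
'x': a..z range, 26 + ord('x') − ord('a') = 49
'e': a..z range, 26 + ord('e') − ord('a') = 30

Answer: 7 28 62 14 27 49 30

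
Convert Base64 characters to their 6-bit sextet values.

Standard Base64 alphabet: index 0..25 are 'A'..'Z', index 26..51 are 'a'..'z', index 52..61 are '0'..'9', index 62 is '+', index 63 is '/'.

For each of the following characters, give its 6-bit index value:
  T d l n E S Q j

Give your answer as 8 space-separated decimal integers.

Answer: 19 29 37 39 4 18 16 35

Derivation:
'T': A..Z range, ord('T') − ord('A') = 19
'd': a..z range, 26 + ord('d') − ord('a') = 29
'l': a..z range, 26 + ord('l') − ord('a') = 37
'n': a..z range, 26 + ord('n') − ord('a') = 39
'E': A..Z range, ord('E') − ord('A') = 4
'S': A..Z range, ord('S') − ord('A') = 18
'Q': A..Z range, ord('Q') − ord('A') = 16
'j': a..z range, 26 + ord('j') − ord('a') = 35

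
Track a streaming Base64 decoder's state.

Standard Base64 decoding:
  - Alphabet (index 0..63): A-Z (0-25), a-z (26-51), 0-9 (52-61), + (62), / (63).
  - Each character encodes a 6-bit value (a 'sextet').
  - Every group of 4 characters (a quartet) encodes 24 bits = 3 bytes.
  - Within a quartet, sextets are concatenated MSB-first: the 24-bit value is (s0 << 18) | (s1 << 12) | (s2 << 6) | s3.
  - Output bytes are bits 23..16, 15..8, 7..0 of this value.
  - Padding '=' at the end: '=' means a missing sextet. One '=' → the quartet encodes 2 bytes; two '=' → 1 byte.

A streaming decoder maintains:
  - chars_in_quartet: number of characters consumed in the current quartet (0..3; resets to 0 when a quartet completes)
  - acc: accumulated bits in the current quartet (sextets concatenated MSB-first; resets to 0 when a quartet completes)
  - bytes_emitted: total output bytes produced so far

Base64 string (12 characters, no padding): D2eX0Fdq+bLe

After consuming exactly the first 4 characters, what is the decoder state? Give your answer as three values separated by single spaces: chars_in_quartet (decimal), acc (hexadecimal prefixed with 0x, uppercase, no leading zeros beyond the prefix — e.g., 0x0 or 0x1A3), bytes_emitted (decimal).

After char 0 ('D'=3): chars_in_quartet=1 acc=0x3 bytes_emitted=0
After char 1 ('2'=54): chars_in_quartet=2 acc=0xF6 bytes_emitted=0
After char 2 ('e'=30): chars_in_quartet=3 acc=0x3D9E bytes_emitted=0
After char 3 ('X'=23): chars_in_quartet=4 acc=0xF6797 -> emit 0F 67 97, reset; bytes_emitted=3

Answer: 0 0x0 3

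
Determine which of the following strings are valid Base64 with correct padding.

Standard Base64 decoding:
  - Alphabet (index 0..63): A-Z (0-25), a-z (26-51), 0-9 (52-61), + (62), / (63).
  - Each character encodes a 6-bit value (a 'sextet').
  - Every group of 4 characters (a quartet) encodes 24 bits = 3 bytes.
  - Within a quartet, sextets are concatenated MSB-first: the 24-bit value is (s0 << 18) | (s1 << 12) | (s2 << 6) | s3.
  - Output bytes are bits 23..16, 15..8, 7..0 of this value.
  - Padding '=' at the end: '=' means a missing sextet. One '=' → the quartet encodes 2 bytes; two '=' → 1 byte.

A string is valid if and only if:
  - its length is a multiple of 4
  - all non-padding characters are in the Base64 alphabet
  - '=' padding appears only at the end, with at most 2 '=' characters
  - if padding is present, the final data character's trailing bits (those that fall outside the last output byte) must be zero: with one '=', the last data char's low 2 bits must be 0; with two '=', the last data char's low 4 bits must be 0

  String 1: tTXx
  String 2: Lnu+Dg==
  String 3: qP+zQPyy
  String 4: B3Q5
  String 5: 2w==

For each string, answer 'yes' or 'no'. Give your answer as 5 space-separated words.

String 1: 'tTXx' → valid
String 2: 'Lnu+Dg==' → valid
String 3: 'qP+zQPyy' → valid
String 4: 'B3Q5' → valid
String 5: '2w==' → valid

Answer: yes yes yes yes yes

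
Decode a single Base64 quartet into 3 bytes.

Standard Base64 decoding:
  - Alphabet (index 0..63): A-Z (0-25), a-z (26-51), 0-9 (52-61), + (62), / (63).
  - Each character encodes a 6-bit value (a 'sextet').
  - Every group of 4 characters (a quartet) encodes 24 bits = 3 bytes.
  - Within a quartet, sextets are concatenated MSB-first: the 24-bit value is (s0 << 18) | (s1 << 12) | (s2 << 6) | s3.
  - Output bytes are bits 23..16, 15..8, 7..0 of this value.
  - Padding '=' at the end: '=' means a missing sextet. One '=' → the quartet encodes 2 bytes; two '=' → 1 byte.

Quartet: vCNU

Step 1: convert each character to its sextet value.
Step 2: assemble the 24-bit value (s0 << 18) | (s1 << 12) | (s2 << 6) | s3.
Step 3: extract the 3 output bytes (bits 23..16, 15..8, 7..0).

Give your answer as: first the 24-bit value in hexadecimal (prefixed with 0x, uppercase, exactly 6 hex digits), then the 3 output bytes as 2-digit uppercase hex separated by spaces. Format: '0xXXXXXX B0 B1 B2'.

Answer: 0xBC2354 BC 23 54

Derivation:
Sextets: v=47, C=2, N=13, U=20
24-bit: (47<<18) | (2<<12) | (13<<6) | 20
      = 0xBC0000 | 0x002000 | 0x000340 | 0x000014
      = 0xBC2354
Bytes: (v>>16)&0xFF=BC, (v>>8)&0xFF=23, v&0xFF=54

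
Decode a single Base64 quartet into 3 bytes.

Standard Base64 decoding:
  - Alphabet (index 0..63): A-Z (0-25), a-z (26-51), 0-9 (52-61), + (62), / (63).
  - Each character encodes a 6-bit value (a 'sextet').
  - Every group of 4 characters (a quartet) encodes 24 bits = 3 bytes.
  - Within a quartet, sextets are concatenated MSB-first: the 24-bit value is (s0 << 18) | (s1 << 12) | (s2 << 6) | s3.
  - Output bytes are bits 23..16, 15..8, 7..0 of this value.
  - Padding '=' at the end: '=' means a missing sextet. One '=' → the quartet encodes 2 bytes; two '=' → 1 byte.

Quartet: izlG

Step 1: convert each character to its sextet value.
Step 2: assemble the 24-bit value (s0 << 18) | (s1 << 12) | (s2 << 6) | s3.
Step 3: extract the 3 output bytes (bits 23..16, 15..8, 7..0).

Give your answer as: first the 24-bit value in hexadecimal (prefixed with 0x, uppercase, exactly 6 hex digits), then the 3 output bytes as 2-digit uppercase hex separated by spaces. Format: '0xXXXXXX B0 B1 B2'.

Answer: 0x8B3946 8B 39 46

Derivation:
Sextets: i=34, z=51, l=37, G=6
24-bit: (34<<18) | (51<<12) | (37<<6) | 6
      = 0x880000 | 0x033000 | 0x000940 | 0x000006
      = 0x8B3946
Bytes: (v>>16)&0xFF=8B, (v>>8)&0xFF=39, v&0xFF=46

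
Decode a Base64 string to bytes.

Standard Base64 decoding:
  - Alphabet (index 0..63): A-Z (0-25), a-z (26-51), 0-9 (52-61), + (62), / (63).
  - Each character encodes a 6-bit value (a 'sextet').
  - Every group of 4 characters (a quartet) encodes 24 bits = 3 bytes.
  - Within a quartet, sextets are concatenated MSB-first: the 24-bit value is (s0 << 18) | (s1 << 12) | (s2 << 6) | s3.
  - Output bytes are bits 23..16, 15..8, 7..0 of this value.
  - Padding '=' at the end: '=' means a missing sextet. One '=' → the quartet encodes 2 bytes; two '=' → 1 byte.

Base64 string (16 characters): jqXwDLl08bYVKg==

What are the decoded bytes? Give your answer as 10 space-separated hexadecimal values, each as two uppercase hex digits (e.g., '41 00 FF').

After char 0 ('j'=35): chars_in_quartet=1 acc=0x23 bytes_emitted=0
After char 1 ('q'=42): chars_in_quartet=2 acc=0x8EA bytes_emitted=0
After char 2 ('X'=23): chars_in_quartet=3 acc=0x23A97 bytes_emitted=0
After char 3 ('w'=48): chars_in_quartet=4 acc=0x8EA5F0 -> emit 8E A5 F0, reset; bytes_emitted=3
After char 4 ('D'=3): chars_in_quartet=1 acc=0x3 bytes_emitted=3
After char 5 ('L'=11): chars_in_quartet=2 acc=0xCB bytes_emitted=3
After char 6 ('l'=37): chars_in_quartet=3 acc=0x32E5 bytes_emitted=3
After char 7 ('0'=52): chars_in_quartet=4 acc=0xCB974 -> emit 0C B9 74, reset; bytes_emitted=6
After char 8 ('8'=60): chars_in_quartet=1 acc=0x3C bytes_emitted=6
After char 9 ('b'=27): chars_in_quartet=2 acc=0xF1B bytes_emitted=6
After char 10 ('Y'=24): chars_in_quartet=3 acc=0x3C6D8 bytes_emitted=6
After char 11 ('V'=21): chars_in_quartet=4 acc=0xF1B615 -> emit F1 B6 15, reset; bytes_emitted=9
After char 12 ('K'=10): chars_in_quartet=1 acc=0xA bytes_emitted=9
After char 13 ('g'=32): chars_in_quartet=2 acc=0x2A0 bytes_emitted=9
Padding '==': partial quartet acc=0x2A0 -> emit 2A; bytes_emitted=10

Answer: 8E A5 F0 0C B9 74 F1 B6 15 2A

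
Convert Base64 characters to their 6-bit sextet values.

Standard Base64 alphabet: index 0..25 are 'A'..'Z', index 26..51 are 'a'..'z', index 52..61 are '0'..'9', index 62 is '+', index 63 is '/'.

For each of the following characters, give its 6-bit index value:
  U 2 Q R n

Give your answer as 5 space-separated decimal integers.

'U': A..Z range, ord('U') − ord('A') = 20
'2': 0..9 range, 52 + ord('2') − ord('0') = 54
'Q': A..Z range, ord('Q') − ord('A') = 16
'R': A..Z range, ord('R') − ord('A') = 17
'n': a..z range, 26 + ord('n') − ord('a') = 39

Answer: 20 54 16 17 39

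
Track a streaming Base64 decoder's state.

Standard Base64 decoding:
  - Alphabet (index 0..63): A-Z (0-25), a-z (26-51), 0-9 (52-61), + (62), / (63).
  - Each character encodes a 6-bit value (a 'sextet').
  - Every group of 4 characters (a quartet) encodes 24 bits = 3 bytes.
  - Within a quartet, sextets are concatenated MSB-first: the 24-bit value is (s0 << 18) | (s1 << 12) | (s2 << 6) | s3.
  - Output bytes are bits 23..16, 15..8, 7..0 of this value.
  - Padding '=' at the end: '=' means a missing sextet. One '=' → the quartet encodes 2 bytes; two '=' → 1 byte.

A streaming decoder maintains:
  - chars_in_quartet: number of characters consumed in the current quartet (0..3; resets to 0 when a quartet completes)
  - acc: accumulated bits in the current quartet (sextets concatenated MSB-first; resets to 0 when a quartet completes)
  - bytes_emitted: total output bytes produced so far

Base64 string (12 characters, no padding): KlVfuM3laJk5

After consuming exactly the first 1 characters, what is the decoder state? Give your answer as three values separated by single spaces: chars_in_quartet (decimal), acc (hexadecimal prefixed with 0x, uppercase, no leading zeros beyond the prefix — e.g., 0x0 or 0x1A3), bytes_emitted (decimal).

After char 0 ('K'=10): chars_in_quartet=1 acc=0xA bytes_emitted=0

Answer: 1 0xA 0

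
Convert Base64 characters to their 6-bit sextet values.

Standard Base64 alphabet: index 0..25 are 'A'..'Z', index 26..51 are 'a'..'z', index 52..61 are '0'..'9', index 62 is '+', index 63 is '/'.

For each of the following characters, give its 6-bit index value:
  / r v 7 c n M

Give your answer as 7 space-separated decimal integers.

'/': index 63
'r': a..z range, 26 + ord('r') − ord('a') = 43
'v': a..z range, 26 + ord('v') − ord('a') = 47
'7': 0..9 range, 52 + ord('7') − ord('0') = 59
'c': a..z range, 26 + ord('c') − ord('a') = 28
'n': a..z range, 26 + ord('n') − ord('a') = 39
'M': A..Z range, ord('M') − ord('A') = 12

Answer: 63 43 47 59 28 39 12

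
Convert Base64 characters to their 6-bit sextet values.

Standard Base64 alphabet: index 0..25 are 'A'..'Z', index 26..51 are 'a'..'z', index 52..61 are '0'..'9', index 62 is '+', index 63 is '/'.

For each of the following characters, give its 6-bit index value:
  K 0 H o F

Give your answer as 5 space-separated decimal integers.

'K': A..Z range, ord('K') − ord('A') = 10
'0': 0..9 range, 52 + ord('0') − ord('0') = 52
'H': A..Z range, ord('H') − ord('A') = 7
'o': a..z range, 26 + ord('o') − ord('a') = 40
'F': A..Z range, ord('F') − ord('A') = 5

Answer: 10 52 7 40 5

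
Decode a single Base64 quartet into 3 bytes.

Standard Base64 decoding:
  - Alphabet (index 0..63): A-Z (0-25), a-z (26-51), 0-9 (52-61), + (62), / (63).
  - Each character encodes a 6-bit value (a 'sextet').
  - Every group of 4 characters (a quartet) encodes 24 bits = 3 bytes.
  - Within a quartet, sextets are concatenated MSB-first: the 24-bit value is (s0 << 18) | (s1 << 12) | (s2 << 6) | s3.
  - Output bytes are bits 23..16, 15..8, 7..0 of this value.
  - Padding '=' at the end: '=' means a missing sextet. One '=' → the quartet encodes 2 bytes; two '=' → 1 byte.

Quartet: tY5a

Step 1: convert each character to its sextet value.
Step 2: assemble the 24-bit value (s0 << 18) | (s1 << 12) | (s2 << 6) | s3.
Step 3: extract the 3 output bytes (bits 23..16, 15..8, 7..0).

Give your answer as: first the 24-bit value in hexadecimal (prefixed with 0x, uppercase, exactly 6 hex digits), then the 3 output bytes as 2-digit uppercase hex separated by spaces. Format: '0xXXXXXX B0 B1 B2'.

Sextets: t=45, Y=24, 5=57, a=26
24-bit: (45<<18) | (24<<12) | (57<<6) | 26
      = 0xB40000 | 0x018000 | 0x000E40 | 0x00001A
      = 0xB58E5A
Bytes: (v>>16)&0xFF=B5, (v>>8)&0xFF=8E, v&0xFF=5A

Answer: 0xB58E5A B5 8E 5A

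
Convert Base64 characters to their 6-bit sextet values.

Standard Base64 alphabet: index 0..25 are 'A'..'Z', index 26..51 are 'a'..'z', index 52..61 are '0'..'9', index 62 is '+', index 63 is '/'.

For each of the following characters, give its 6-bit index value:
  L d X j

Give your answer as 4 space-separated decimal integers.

Answer: 11 29 23 35

Derivation:
'L': A..Z range, ord('L') − ord('A') = 11
'd': a..z range, 26 + ord('d') − ord('a') = 29
'X': A..Z range, ord('X') − ord('A') = 23
'j': a..z range, 26 + ord('j') − ord('a') = 35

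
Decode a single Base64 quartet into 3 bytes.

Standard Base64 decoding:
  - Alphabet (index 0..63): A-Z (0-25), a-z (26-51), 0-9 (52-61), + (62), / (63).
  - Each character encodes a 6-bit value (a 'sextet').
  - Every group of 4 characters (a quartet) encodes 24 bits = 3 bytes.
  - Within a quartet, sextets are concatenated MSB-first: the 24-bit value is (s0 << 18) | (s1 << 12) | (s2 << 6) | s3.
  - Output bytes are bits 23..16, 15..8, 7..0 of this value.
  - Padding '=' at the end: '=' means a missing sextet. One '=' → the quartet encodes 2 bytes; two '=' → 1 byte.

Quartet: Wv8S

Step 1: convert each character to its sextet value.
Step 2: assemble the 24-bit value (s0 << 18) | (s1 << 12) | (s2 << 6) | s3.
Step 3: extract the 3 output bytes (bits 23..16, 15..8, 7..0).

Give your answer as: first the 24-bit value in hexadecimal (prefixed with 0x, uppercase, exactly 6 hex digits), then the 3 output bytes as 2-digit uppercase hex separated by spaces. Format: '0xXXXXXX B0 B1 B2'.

Answer: 0x5AFF12 5A FF 12

Derivation:
Sextets: W=22, v=47, 8=60, S=18
24-bit: (22<<18) | (47<<12) | (60<<6) | 18
      = 0x580000 | 0x02F000 | 0x000F00 | 0x000012
      = 0x5AFF12
Bytes: (v>>16)&0xFF=5A, (v>>8)&0xFF=FF, v&0xFF=12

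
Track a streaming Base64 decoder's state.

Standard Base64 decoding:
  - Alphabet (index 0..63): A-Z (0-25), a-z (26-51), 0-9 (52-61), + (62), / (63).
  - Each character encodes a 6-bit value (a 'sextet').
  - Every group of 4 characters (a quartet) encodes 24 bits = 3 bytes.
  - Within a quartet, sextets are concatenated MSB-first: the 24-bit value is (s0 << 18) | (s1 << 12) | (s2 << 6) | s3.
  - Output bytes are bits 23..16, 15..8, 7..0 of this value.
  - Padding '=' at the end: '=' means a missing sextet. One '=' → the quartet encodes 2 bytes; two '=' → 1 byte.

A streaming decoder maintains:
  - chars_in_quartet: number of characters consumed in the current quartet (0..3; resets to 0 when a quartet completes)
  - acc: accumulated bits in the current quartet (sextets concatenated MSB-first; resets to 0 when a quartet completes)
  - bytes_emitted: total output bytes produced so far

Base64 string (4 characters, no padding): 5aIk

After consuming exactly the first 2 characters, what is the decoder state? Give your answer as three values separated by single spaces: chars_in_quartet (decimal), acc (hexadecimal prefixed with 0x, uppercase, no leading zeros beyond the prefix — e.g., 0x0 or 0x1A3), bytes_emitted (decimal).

Answer: 2 0xE5A 0

Derivation:
After char 0 ('5'=57): chars_in_quartet=1 acc=0x39 bytes_emitted=0
After char 1 ('a'=26): chars_in_quartet=2 acc=0xE5A bytes_emitted=0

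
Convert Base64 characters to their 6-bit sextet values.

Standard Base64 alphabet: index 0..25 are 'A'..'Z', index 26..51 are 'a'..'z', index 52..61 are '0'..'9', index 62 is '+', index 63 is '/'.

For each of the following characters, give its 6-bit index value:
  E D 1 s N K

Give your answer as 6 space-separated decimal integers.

'E': A..Z range, ord('E') − ord('A') = 4
'D': A..Z range, ord('D') − ord('A') = 3
'1': 0..9 range, 52 + ord('1') − ord('0') = 53
's': a..z range, 26 + ord('s') − ord('a') = 44
'N': A..Z range, ord('N') − ord('A') = 13
'K': A..Z range, ord('K') − ord('A') = 10

Answer: 4 3 53 44 13 10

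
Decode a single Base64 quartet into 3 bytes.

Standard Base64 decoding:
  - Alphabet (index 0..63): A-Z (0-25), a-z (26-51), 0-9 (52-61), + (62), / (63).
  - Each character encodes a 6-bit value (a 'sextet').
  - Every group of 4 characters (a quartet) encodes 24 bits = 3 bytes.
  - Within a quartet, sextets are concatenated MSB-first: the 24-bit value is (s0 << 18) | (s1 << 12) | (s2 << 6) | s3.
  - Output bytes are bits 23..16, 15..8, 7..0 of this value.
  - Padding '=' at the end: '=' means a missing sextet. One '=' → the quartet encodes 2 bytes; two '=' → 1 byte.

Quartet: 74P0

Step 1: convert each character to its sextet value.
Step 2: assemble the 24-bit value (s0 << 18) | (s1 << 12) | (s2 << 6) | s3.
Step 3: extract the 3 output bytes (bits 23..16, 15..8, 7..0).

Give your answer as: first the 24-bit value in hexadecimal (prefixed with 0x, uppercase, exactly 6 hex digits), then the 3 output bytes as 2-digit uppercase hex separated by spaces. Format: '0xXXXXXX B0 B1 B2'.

Answer: 0xEF83F4 EF 83 F4

Derivation:
Sextets: 7=59, 4=56, P=15, 0=52
24-bit: (59<<18) | (56<<12) | (15<<6) | 52
      = 0xEC0000 | 0x038000 | 0x0003C0 | 0x000034
      = 0xEF83F4
Bytes: (v>>16)&0xFF=EF, (v>>8)&0xFF=83, v&0xFF=F4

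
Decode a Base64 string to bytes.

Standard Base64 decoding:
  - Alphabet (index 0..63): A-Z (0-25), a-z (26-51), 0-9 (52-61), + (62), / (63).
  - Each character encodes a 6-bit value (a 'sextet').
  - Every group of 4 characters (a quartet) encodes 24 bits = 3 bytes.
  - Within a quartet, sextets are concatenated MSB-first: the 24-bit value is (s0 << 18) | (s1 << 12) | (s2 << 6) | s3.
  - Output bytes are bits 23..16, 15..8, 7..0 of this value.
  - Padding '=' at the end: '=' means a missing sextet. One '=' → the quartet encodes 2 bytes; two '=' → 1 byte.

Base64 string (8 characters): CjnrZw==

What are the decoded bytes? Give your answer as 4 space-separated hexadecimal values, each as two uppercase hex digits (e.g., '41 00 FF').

Answer: 0A 39 EB 67

Derivation:
After char 0 ('C'=2): chars_in_quartet=1 acc=0x2 bytes_emitted=0
After char 1 ('j'=35): chars_in_quartet=2 acc=0xA3 bytes_emitted=0
After char 2 ('n'=39): chars_in_quartet=3 acc=0x28E7 bytes_emitted=0
After char 3 ('r'=43): chars_in_quartet=4 acc=0xA39EB -> emit 0A 39 EB, reset; bytes_emitted=3
After char 4 ('Z'=25): chars_in_quartet=1 acc=0x19 bytes_emitted=3
After char 5 ('w'=48): chars_in_quartet=2 acc=0x670 bytes_emitted=3
Padding '==': partial quartet acc=0x670 -> emit 67; bytes_emitted=4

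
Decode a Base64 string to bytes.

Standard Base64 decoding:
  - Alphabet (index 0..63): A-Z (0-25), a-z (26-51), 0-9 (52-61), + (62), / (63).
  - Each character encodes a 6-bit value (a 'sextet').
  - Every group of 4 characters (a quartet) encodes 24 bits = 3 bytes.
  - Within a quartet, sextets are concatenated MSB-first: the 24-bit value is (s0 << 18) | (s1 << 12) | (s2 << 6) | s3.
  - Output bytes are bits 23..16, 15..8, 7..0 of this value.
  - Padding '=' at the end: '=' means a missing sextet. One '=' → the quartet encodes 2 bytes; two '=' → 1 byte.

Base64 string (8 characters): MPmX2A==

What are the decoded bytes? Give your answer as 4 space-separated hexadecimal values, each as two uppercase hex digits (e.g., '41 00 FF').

Answer: 30 F9 97 D8

Derivation:
After char 0 ('M'=12): chars_in_quartet=1 acc=0xC bytes_emitted=0
After char 1 ('P'=15): chars_in_quartet=2 acc=0x30F bytes_emitted=0
After char 2 ('m'=38): chars_in_quartet=3 acc=0xC3E6 bytes_emitted=0
After char 3 ('X'=23): chars_in_quartet=4 acc=0x30F997 -> emit 30 F9 97, reset; bytes_emitted=3
After char 4 ('2'=54): chars_in_quartet=1 acc=0x36 bytes_emitted=3
After char 5 ('A'=0): chars_in_quartet=2 acc=0xD80 bytes_emitted=3
Padding '==': partial quartet acc=0xD80 -> emit D8; bytes_emitted=4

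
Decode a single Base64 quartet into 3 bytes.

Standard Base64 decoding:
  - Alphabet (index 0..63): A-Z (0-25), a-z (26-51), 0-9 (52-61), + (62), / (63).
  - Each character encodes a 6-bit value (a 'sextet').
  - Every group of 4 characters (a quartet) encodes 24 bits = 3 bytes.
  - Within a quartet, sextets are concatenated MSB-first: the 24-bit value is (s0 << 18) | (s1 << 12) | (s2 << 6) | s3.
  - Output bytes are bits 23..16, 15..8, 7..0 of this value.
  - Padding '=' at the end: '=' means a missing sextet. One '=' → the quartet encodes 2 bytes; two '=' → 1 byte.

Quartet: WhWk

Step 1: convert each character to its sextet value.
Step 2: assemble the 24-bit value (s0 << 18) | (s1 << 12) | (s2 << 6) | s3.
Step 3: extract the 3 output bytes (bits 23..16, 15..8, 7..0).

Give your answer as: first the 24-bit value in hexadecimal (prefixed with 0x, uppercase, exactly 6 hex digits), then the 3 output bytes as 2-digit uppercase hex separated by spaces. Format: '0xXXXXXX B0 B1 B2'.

Answer: 0x5A15A4 5A 15 A4

Derivation:
Sextets: W=22, h=33, W=22, k=36
24-bit: (22<<18) | (33<<12) | (22<<6) | 36
      = 0x580000 | 0x021000 | 0x000580 | 0x000024
      = 0x5A15A4
Bytes: (v>>16)&0xFF=5A, (v>>8)&0xFF=15, v&0xFF=A4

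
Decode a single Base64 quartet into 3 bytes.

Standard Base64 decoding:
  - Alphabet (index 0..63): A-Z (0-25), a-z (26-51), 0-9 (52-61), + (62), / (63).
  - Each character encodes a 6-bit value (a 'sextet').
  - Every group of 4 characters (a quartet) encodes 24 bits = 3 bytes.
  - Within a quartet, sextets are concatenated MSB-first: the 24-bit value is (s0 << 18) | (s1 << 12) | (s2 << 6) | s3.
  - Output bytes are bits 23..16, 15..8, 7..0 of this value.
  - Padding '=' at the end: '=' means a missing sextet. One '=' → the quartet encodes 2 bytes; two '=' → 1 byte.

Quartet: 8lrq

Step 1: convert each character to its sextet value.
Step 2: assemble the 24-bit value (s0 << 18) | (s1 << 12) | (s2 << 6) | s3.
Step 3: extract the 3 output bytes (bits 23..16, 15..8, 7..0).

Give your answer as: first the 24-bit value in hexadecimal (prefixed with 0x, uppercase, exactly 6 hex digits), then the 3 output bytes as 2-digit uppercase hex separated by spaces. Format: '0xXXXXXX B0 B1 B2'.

Sextets: 8=60, l=37, r=43, q=42
24-bit: (60<<18) | (37<<12) | (43<<6) | 42
      = 0xF00000 | 0x025000 | 0x000AC0 | 0x00002A
      = 0xF25AEA
Bytes: (v>>16)&0xFF=F2, (v>>8)&0xFF=5A, v&0xFF=EA

Answer: 0xF25AEA F2 5A EA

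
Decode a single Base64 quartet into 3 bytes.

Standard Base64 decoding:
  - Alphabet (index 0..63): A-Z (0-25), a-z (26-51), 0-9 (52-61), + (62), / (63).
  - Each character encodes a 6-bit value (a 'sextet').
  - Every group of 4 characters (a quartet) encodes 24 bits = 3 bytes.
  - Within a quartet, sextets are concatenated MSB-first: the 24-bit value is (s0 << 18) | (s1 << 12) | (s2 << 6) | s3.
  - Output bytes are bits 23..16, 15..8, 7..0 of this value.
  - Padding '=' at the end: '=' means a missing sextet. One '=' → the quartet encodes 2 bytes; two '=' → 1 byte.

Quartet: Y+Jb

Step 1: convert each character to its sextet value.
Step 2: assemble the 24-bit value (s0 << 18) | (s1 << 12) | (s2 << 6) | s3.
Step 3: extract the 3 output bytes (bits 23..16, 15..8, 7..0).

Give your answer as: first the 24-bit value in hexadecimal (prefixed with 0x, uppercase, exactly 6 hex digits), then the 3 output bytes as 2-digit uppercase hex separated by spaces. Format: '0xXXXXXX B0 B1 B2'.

Answer: 0x63E25B 63 E2 5B

Derivation:
Sextets: Y=24, +=62, J=9, b=27
24-bit: (24<<18) | (62<<12) | (9<<6) | 27
      = 0x600000 | 0x03E000 | 0x000240 | 0x00001B
      = 0x63E25B
Bytes: (v>>16)&0xFF=63, (v>>8)&0xFF=E2, v&0xFF=5B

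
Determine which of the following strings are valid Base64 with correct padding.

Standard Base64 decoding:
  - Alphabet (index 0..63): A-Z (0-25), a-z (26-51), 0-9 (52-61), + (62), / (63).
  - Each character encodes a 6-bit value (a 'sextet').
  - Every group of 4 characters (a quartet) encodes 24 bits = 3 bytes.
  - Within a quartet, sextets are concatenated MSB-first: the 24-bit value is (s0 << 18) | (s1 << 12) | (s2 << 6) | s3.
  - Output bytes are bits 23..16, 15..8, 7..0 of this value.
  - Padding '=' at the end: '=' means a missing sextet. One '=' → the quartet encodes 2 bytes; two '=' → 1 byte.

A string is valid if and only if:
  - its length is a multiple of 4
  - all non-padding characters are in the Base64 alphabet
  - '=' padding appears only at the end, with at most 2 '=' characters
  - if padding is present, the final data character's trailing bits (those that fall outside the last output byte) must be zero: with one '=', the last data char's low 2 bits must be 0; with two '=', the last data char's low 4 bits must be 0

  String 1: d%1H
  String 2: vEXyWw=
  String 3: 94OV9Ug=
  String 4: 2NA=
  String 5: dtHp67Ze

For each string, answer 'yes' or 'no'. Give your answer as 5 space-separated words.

Answer: no no yes yes yes

Derivation:
String 1: 'd%1H' → invalid (bad char(s): ['%'])
String 2: 'vEXyWw=' → invalid (len=7 not mult of 4)
String 3: '94OV9Ug=' → valid
String 4: '2NA=' → valid
String 5: 'dtHp67Ze' → valid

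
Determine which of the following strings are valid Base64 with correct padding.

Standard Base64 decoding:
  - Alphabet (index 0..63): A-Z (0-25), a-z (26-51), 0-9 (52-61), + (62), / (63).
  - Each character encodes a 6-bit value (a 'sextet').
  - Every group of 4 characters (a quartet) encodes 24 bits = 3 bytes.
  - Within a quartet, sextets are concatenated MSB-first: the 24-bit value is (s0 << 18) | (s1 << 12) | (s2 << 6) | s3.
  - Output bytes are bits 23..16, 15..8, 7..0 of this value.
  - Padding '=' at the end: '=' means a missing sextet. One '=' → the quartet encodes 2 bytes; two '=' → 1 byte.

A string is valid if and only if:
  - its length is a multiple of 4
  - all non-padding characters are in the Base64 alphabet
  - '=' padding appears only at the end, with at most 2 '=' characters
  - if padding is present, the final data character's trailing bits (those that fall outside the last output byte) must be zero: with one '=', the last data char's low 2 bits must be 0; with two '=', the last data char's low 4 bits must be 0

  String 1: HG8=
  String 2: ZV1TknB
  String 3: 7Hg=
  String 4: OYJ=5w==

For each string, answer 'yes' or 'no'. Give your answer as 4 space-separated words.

String 1: 'HG8=' → valid
String 2: 'ZV1TknB' → invalid (len=7 not mult of 4)
String 3: '7Hg=' → valid
String 4: 'OYJ=5w==' → invalid (bad char(s): ['=']; '=' in middle)

Answer: yes no yes no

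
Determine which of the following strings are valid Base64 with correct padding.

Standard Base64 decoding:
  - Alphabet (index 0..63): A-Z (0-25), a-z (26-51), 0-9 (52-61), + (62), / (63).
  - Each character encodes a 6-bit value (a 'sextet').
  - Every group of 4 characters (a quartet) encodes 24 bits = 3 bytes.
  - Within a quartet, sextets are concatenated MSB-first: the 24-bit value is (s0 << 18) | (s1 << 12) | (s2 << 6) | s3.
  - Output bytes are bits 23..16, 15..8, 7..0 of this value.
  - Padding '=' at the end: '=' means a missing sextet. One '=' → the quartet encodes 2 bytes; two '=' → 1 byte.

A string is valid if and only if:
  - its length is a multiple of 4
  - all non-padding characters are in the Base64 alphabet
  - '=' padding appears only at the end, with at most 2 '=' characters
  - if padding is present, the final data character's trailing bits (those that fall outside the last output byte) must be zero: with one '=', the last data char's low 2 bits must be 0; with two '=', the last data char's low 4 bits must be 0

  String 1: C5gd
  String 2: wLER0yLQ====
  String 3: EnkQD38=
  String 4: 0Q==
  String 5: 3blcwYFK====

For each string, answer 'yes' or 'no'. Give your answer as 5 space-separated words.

Answer: yes no yes yes no

Derivation:
String 1: 'C5gd' → valid
String 2: 'wLER0yLQ====' → invalid (4 pad chars (max 2))
String 3: 'EnkQD38=' → valid
String 4: '0Q==' → valid
String 5: '3blcwYFK====' → invalid (4 pad chars (max 2))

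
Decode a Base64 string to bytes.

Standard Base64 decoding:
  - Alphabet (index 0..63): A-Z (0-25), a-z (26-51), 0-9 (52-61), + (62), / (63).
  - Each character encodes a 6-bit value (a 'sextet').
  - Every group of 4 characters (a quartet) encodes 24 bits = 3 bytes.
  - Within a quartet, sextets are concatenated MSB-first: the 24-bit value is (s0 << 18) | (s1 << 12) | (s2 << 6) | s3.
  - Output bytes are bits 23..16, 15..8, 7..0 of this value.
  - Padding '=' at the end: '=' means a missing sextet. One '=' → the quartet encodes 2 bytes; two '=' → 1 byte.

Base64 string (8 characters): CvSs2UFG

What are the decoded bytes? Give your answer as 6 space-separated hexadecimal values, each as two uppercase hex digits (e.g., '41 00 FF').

After char 0 ('C'=2): chars_in_quartet=1 acc=0x2 bytes_emitted=0
After char 1 ('v'=47): chars_in_quartet=2 acc=0xAF bytes_emitted=0
After char 2 ('S'=18): chars_in_quartet=3 acc=0x2BD2 bytes_emitted=0
After char 3 ('s'=44): chars_in_quartet=4 acc=0xAF4AC -> emit 0A F4 AC, reset; bytes_emitted=3
After char 4 ('2'=54): chars_in_quartet=1 acc=0x36 bytes_emitted=3
After char 5 ('U'=20): chars_in_quartet=2 acc=0xD94 bytes_emitted=3
After char 6 ('F'=5): chars_in_quartet=3 acc=0x36505 bytes_emitted=3
After char 7 ('G'=6): chars_in_quartet=4 acc=0xD94146 -> emit D9 41 46, reset; bytes_emitted=6

Answer: 0A F4 AC D9 41 46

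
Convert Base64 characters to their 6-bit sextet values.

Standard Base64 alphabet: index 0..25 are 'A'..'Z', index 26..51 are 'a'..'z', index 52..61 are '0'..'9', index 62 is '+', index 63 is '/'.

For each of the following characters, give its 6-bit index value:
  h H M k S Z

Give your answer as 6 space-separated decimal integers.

'h': a..z range, 26 + ord('h') − ord('a') = 33
'H': A..Z range, ord('H') − ord('A') = 7
'M': A..Z range, ord('M') − ord('A') = 12
'k': a..z range, 26 + ord('k') − ord('a') = 36
'S': A..Z range, ord('S') − ord('A') = 18
'Z': A..Z range, ord('Z') − ord('A') = 25

Answer: 33 7 12 36 18 25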